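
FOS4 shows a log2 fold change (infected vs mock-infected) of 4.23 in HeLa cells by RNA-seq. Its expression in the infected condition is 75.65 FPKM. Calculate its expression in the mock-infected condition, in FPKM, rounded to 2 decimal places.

Fold change = 2^(4.23) = 18.7654
mock-infected expression = 75.65 / 18.7654 = 4.03

4.03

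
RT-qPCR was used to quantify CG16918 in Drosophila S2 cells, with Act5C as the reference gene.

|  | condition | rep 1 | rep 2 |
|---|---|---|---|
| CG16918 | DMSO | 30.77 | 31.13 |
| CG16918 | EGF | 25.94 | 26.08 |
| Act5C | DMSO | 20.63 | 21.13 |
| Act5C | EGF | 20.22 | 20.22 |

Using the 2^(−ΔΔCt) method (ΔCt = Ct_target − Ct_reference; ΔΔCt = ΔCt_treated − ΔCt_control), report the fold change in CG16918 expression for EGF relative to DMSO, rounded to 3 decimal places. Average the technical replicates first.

Mean Ct: CG16918 DMSO 30.950; CG16918 EGF 26.010; Act5C DMSO 20.880; Act5C EGF 20.220
ΔCt(DMSO) = 30.950 − 20.880 = 10.070
ΔCt(EGF) = 26.010 − 20.220 = 5.790
ΔΔCt = 5.790 − 10.070 = -4.280
Fold change = 2^(−(-4.280)) = 2^4.280 = 19.4271

19.427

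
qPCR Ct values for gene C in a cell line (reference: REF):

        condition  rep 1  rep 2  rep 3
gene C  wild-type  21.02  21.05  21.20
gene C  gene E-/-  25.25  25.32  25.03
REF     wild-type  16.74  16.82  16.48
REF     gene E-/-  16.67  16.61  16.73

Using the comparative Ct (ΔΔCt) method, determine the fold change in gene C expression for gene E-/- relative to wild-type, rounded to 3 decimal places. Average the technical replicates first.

Mean Ct: gene C wild-type 21.090; gene C gene E-/- 25.200; REF wild-type 16.680; REF gene E-/- 16.670
ΔCt(wild-type) = 21.090 − 16.680 = 4.410
ΔCt(gene E-/-) = 25.200 − 16.670 = 8.530
ΔΔCt = 8.530 − 4.410 = 4.120
Fold change = 2^(−4.120) = 0.0575

0.058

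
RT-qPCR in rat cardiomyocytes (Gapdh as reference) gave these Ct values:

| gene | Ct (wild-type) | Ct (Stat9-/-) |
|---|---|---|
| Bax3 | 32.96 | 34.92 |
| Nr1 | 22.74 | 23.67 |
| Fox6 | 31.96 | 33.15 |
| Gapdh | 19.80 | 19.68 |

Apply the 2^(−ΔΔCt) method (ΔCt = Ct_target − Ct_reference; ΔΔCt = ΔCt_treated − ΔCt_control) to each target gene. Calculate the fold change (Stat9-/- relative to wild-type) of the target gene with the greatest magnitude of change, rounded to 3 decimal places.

Bax3: ΔΔCt = (34.92−19.68) − (32.96−19.80) = 15.24 − 13.16 = 2.08; fold change = 2^-2.08 = 0.237
Nr1: ΔΔCt = (23.67−19.68) − (22.74−19.80) = 3.99 − 2.94 = 1.05; fold change = 2^-1.05 = 0.483
Fox6: ΔΔCt = (33.15−19.68) − (31.96−19.80) = 13.47 − 12.16 = 1.31; fold change = 2^-1.31 = 0.403
Bax3 has the largest |ΔΔCt| = 2.08.

0.237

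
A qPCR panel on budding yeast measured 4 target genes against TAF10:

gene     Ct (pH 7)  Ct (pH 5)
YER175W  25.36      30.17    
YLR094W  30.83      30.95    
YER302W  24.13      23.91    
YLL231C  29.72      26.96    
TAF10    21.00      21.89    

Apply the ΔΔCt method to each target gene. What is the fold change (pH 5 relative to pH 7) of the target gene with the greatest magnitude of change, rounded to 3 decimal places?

0.066

YER175W: ΔΔCt = (30.17−21.89) − (25.36−21.00) = 8.28 − 4.36 = 3.92; fold change = 2^-3.92 = 0.066
YLR094W: ΔΔCt = (30.95−21.89) − (30.83−21.00) = 9.06 − 9.83 = -0.77; fold change = 2^0.77 = 1.705
YER302W: ΔΔCt = (23.91−21.89) − (24.13−21.00) = 2.02 − 3.13 = -1.11; fold change = 2^1.11 = 2.158
YLL231C: ΔΔCt = (26.96−21.89) − (29.72−21.00) = 5.07 − 8.72 = -3.65; fold change = 2^3.65 = 12.553
YER175W has the largest |ΔΔCt| = 3.92.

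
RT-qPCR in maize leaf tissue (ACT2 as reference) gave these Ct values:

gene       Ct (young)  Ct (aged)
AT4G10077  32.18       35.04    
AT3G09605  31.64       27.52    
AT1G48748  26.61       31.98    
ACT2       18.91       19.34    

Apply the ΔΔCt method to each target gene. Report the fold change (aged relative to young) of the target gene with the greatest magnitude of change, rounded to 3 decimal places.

0.033

AT4G10077: ΔΔCt = (35.04−19.34) − (32.18−18.91) = 15.70 − 13.27 = 2.43; fold change = 2^-2.43 = 0.186
AT3G09605: ΔΔCt = (27.52−19.34) − (31.64−18.91) = 8.18 − 12.73 = -4.55; fold change = 2^4.55 = 23.425
AT1G48748: ΔΔCt = (31.98−19.34) − (26.61−18.91) = 12.64 − 7.70 = 4.94; fold change = 2^-4.94 = 0.033
AT1G48748 has the largest |ΔΔCt| = 4.94.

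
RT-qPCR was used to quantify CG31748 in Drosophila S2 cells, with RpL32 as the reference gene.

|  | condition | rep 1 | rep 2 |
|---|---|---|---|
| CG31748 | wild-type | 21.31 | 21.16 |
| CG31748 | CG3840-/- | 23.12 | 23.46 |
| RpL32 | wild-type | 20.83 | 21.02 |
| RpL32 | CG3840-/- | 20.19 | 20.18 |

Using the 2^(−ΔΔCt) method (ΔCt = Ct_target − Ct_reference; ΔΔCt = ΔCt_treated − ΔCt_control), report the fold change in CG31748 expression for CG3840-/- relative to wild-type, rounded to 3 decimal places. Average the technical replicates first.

0.144

Mean Ct: CG31748 wild-type 21.235; CG31748 CG3840-/- 23.290; RpL32 wild-type 20.925; RpL32 CG3840-/- 20.185
ΔCt(wild-type) = 21.235 − 20.925 = 0.310
ΔCt(CG3840-/-) = 23.290 − 20.185 = 3.105
ΔΔCt = 3.105 − 0.310 = 2.795
Fold change = 2^(−2.795) = 0.1441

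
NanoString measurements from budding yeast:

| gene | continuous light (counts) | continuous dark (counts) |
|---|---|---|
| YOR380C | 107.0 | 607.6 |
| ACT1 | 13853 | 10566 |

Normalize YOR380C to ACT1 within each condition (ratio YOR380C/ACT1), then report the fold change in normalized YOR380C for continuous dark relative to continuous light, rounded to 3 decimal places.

7.445

YOR380C/ACT1 (continuous light) = 107.0 / 13853 = 0.007724
YOR380C/ACT1 (continuous dark) = 607.6 / 10566 = 0.057505
Fold change = 0.057505 / 0.007724 = 7.4450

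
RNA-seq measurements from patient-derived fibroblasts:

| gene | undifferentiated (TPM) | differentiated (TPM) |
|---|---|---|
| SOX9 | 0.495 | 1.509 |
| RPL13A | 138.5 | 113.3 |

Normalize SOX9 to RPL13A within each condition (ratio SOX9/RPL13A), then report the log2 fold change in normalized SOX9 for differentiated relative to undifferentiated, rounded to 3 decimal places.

SOX9/RPL13A (undifferentiated) = 0.495 / 138.5 = 0.003574
SOX9/RPL13A (differentiated) = 1.509 / 113.3 = 0.013319
Fold change = 0.013319 / 0.003574 = 3.7265
log2(3.7265) = 1.8978

1.898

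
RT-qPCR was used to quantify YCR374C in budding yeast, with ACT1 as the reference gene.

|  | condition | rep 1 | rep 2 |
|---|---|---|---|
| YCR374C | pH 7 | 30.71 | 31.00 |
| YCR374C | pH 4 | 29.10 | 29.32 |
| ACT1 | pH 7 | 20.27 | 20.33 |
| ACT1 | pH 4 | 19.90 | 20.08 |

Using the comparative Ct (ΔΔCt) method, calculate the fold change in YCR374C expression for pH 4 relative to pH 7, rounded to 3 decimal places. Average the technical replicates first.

2.523

Mean Ct: YCR374C pH 7 30.855; YCR374C pH 4 29.210; ACT1 pH 7 20.300; ACT1 pH 4 19.990
ΔCt(pH 7) = 30.855 − 20.300 = 10.555
ΔCt(pH 4) = 29.210 − 19.990 = 9.220
ΔΔCt = 9.220 − 10.555 = -1.335
Fold change = 2^(−(-1.335)) = 2^1.335 = 2.5228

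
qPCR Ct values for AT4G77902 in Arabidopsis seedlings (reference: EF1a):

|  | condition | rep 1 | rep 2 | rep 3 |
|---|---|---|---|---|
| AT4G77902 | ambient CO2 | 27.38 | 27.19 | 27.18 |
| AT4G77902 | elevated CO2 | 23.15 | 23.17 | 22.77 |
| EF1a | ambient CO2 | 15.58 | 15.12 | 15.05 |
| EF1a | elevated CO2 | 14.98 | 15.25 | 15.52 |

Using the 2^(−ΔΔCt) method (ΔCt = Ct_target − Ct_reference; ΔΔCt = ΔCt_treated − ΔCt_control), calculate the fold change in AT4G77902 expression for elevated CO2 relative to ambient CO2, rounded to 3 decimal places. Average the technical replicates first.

Mean Ct: AT4G77902 ambient CO2 27.250; AT4G77902 elevated CO2 23.030; EF1a ambient CO2 15.250; EF1a elevated CO2 15.250
ΔCt(ambient CO2) = 27.250 − 15.250 = 12.000
ΔCt(elevated CO2) = 23.030 − 15.250 = 7.780
ΔΔCt = 7.780 − 12.000 = -4.220
Fold change = 2^(−(-4.220)) = 2^4.220 = 18.6357

18.636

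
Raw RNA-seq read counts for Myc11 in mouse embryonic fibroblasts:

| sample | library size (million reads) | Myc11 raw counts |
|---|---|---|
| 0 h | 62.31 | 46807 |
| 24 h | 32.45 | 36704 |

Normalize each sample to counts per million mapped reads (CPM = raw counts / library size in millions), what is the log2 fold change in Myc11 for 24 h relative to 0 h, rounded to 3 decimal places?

0.590

CPM(0 h) = 46807 / 62.31 = 751.1956
CPM(24 h) = 36704 / 32.45 = 1131.0940
Fold change = 1131.0940 / 751.1956 = 1.50572
log2(1.50572) = 0.5905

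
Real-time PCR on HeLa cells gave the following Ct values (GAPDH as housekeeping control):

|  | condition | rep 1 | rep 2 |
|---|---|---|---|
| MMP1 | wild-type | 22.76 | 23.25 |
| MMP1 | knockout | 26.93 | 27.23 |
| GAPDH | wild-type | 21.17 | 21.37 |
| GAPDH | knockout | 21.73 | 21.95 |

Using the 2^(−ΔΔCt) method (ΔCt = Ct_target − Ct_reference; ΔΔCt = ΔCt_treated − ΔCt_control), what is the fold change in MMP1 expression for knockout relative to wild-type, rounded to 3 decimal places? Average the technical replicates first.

Mean Ct: MMP1 wild-type 23.005; MMP1 knockout 27.080; GAPDH wild-type 21.270; GAPDH knockout 21.840
ΔCt(wild-type) = 23.005 − 21.270 = 1.735
ΔCt(knockout) = 27.080 − 21.840 = 5.240
ΔΔCt = 5.240 − 1.735 = 3.505
Fold change = 2^(−3.505) = 0.0881

0.088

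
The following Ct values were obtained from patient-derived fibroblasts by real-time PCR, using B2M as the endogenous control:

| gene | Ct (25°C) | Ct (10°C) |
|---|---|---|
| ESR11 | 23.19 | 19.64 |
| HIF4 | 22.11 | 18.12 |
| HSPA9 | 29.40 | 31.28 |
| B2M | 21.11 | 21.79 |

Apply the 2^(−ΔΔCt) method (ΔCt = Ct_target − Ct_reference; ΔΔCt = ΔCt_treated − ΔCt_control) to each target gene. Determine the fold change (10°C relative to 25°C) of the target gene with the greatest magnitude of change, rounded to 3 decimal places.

25.457

ESR11: ΔΔCt = (19.64−21.79) − (23.19−21.11) = -2.15 − 2.08 = -4.23; fold change = 2^4.23 = 18.765
HIF4: ΔΔCt = (18.12−21.79) − (22.11−21.11) = -3.67 − 1.00 = -4.67; fold change = 2^4.67 = 25.457
HSPA9: ΔΔCt = (31.28−21.79) − (29.40−21.11) = 9.49 − 8.29 = 1.20; fold change = 2^-1.20 = 0.435
HIF4 has the largest |ΔΔCt| = 4.67.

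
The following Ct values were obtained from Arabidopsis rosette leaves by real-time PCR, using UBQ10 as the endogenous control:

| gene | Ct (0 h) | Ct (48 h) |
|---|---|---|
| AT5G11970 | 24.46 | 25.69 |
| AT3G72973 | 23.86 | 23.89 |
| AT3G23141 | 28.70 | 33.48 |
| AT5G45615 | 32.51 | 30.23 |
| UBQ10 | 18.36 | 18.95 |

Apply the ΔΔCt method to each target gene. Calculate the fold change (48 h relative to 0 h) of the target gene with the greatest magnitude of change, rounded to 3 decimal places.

AT5G11970: ΔΔCt = (25.69−18.95) − (24.46−18.36) = 6.74 − 6.10 = 0.64; fold change = 2^-0.64 = 0.642
AT3G72973: ΔΔCt = (23.89−18.95) − (23.86−18.36) = 4.94 − 5.50 = -0.56; fold change = 2^0.56 = 1.474
AT3G23141: ΔΔCt = (33.48−18.95) − (28.70−18.36) = 14.53 − 10.34 = 4.19; fold change = 2^-4.19 = 0.055
AT5G45615: ΔΔCt = (30.23−18.95) − (32.51−18.36) = 11.28 − 14.15 = -2.87; fold change = 2^2.87 = 7.311
AT3G23141 has the largest |ΔΔCt| = 4.19.

0.055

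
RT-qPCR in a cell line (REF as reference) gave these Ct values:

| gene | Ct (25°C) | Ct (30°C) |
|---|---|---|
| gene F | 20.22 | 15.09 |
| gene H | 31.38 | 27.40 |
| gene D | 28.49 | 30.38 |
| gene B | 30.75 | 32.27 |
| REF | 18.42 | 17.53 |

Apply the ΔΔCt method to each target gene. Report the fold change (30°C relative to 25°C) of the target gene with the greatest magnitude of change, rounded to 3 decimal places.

18.896

gene F: ΔΔCt = (15.09−17.53) − (20.22−18.42) = -2.44 − 1.80 = -4.24; fold change = 2^4.24 = 18.896
gene H: ΔΔCt = (27.40−17.53) − (31.38−18.42) = 9.87 − 12.96 = -3.09; fold change = 2^3.09 = 8.515
gene D: ΔΔCt = (30.38−17.53) − (28.49−18.42) = 12.85 − 10.07 = 2.78; fold change = 2^-2.78 = 0.146
gene B: ΔΔCt = (32.27−17.53) − (30.75−18.42) = 14.74 − 12.33 = 2.41; fold change = 2^-2.41 = 0.188
gene F has the largest |ΔΔCt| = 4.24.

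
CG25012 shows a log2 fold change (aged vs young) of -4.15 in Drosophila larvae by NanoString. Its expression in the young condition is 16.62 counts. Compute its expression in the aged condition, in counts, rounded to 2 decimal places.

0.94

Fold change = 2^(-4.15) = 0.0563
aged expression = 16.62 × 0.0563 = 0.94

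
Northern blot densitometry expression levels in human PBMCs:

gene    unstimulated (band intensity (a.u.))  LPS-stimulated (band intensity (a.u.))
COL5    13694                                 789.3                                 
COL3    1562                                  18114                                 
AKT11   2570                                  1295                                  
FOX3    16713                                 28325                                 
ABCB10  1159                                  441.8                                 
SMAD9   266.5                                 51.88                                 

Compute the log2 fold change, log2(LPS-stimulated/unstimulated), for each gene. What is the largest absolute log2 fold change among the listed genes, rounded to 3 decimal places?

log2(789.3/13694) = -4.117  (COL5)
log2(18114/1562) = 3.536  (COL3)
log2(1295/2570) = -0.989  (AKT11)
log2(28325/16713) = 0.761  (FOX3)
log2(441.8/1159) = -1.391  (ABCB10)
log2(51.88/266.5) = -2.361  (SMAD9)
The largest magnitude belongs to COL5.

4.117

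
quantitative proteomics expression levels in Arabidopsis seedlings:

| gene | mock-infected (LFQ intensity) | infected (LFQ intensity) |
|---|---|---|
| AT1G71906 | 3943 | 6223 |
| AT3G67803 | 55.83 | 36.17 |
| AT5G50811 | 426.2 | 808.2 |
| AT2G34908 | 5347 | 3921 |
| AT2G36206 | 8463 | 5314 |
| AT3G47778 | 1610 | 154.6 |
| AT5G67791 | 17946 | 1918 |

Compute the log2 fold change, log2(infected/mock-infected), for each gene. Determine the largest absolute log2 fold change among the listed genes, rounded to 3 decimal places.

3.380

log2(6223/3943) = 0.658  (AT1G71906)
log2(36.17/55.83) = -0.626  (AT3G67803)
log2(808.2/426.2) = 0.923  (AT5G50811)
log2(3921/5347) = -0.448  (AT2G34908)
log2(5314/8463) = -0.671  (AT2G36206)
log2(154.6/1610) = -3.380  (AT3G47778)
log2(1918/17946) = -3.226  (AT5G67791)
The largest magnitude belongs to AT3G47778.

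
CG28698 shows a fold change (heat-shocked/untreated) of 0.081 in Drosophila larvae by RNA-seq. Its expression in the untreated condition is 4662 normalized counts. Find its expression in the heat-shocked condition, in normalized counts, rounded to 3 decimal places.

377.622

heat-shocked expression = 4662 × 0.081 = 377.622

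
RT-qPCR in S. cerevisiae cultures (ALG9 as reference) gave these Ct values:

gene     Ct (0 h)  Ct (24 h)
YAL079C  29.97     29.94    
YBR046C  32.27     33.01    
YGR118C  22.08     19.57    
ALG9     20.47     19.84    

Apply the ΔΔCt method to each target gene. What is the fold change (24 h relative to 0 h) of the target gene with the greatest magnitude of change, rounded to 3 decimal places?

YAL079C: ΔΔCt = (29.94−19.84) − (29.97−20.47) = 10.10 − 9.50 = 0.60; fold change = 2^-0.60 = 0.660
YBR046C: ΔΔCt = (33.01−19.84) − (32.27−20.47) = 13.17 − 11.80 = 1.37; fold change = 2^-1.37 = 0.387
YGR118C: ΔΔCt = (19.57−19.84) − (22.08−20.47) = -0.27 − 1.61 = -1.88; fold change = 2^1.88 = 3.681
YGR118C has the largest |ΔΔCt| = 1.88.

3.681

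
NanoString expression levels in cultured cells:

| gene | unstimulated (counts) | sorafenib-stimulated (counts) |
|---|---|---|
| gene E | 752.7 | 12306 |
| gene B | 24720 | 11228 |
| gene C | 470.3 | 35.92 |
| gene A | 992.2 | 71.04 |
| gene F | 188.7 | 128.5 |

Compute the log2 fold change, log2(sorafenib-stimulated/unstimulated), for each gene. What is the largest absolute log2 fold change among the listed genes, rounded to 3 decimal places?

log2(12306/752.7) = 4.031  (gene E)
log2(11228/24720) = -1.139  (gene B)
log2(35.92/470.3) = -3.711  (gene C)
log2(71.04/992.2) = -3.804  (gene A)
log2(128.5/188.7) = -0.554  (gene F)
The largest magnitude belongs to gene E.

4.031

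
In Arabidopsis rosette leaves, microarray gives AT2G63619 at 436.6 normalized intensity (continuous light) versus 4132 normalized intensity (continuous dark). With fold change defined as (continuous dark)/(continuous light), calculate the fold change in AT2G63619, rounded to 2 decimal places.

Fold change = 4132 / 436.6 = 9.464
AT2G63619 is upregulated.

9.46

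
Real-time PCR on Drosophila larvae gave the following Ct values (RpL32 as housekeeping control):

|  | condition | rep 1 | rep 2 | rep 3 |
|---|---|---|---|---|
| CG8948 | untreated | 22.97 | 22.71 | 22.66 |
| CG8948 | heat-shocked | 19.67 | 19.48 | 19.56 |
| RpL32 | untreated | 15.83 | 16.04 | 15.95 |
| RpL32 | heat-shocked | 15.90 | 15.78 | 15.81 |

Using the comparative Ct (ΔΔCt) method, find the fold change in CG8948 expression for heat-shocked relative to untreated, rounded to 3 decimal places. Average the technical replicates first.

Mean Ct: CG8948 untreated 22.780; CG8948 heat-shocked 19.570; RpL32 untreated 15.940; RpL32 heat-shocked 15.830
ΔCt(untreated) = 22.780 − 15.940 = 6.840
ΔCt(heat-shocked) = 19.570 − 15.830 = 3.740
ΔΔCt = 3.740 − 6.840 = -3.100
Fold change = 2^(−(-3.100)) = 2^3.100 = 8.5742

8.574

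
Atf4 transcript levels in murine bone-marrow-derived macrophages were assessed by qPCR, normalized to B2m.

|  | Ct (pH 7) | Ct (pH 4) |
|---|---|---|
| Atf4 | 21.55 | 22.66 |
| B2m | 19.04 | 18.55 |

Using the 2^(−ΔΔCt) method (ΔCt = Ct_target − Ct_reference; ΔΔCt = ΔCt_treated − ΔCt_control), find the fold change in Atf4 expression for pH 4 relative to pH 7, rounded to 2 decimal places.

0.33

ΔCt(pH 7) = 21.550 − 19.040 = 2.510
ΔCt(pH 4) = 22.660 − 18.550 = 4.110
ΔΔCt = 4.110 − 2.510 = 1.600
Fold change = 2^(−1.600) = 0.330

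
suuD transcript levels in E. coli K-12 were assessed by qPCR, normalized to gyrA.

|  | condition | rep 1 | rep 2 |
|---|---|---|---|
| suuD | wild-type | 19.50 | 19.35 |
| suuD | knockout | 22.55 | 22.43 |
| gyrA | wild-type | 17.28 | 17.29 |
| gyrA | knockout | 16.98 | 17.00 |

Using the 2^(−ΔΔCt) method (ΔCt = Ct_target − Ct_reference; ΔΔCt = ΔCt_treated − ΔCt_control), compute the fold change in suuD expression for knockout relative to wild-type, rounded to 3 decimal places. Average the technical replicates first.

Mean Ct: suuD wild-type 19.425; suuD knockout 22.490; gyrA wild-type 17.285; gyrA knockout 16.990
ΔCt(wild-type) = 19.425 − 17.285 = 2.140
ΔCt(knockout) = 22.490 − 16.990 = 5.500
ΔΔCt = 5.500 − 2.140 = 3.360
Fold change = 2^(−3.360) = 0.0974

0.097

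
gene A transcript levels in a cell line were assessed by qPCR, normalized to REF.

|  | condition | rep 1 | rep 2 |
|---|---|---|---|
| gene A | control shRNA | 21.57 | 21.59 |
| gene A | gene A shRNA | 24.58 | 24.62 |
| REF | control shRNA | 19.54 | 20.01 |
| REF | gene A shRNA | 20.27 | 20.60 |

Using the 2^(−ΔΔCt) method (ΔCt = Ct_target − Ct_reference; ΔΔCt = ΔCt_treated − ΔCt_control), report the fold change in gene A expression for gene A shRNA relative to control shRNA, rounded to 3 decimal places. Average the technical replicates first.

0.195

Mean Ct: gene A control shRNA 21.580; gene A gene A shRNA 24.600; REF control shRNA 19.775; REF gene A shRNA 20.435
ΔCt(control shRNA) = 21.580 − 19.775 = 1.805
ΔCt(gene A shRNA) = 24.600 − 20.435 = 4.165
ΔΔCt = 4.165 − 1.805 = 2.360
Fold change = 2^(−2.360) = 0.1948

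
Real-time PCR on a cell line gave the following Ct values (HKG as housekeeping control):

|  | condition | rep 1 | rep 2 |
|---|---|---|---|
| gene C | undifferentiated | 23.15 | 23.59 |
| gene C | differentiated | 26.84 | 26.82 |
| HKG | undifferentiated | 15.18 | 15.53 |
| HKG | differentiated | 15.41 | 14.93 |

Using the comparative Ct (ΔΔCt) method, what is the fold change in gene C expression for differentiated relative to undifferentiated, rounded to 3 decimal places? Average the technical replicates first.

0.080

Mean Ct: gene C undifferentiated 23.370; gene C differentiated 26.830; HKG undifferentiated 15.355; HKG differentiated 15.170
ΔCt(undifferentiated) = 23.370 − 15.355 = 8.015
ΔCt(differentiated) = 26.830 − 15.170 = 11.660
ΔΔCt = 11.660 − 8.015 = 3.645
Fold change = 2^(−3.645) = 0.0799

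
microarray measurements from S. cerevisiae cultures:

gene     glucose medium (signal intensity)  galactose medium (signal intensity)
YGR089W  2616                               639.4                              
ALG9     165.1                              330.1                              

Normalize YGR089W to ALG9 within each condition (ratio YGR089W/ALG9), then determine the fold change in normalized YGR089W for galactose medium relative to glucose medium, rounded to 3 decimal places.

0.122

YGR089W/ALG9 (glucose medium) = 2616 / 165.1 = 15.845
YGR089W/ALG9 (galactose medium) = 639.4 / 330.1 = 1.937
Fold change = 1.937 / 15.845 = 0.1222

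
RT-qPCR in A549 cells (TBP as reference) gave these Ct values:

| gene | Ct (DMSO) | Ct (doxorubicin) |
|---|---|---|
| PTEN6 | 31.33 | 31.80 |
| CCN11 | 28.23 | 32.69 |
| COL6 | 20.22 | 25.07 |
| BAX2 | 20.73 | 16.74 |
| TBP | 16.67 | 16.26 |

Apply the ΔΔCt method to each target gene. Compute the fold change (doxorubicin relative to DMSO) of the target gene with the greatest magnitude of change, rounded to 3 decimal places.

PTEN6: ΔΔCt = (31.80−16.26) − (31.33−16.67) = 15.54 − 14.66 = 0.88; fold change = 2^-0.88 = 0.543
CCN11: ΔΔCt = (32.69−16.26) − (28.23−16.67) = 16.43 − 11.56 = 4.87; fold change = 2^-4.87 = 0.034
COL6: ΔΔCt = (25.07−16.26) − (20.22−16.67) = 8.81 − 3.55 = 5.26; fold change = 2^-5.26 = 0.026
BAX2: ΔΔCt = (16.74−16.26) − (20.73−16.67) = 0.48 − 4.06 = -3.58; fold change = 2^3.58 = 11.959
COL6 has the largest |ΔΔCt| = 5.26.

0.026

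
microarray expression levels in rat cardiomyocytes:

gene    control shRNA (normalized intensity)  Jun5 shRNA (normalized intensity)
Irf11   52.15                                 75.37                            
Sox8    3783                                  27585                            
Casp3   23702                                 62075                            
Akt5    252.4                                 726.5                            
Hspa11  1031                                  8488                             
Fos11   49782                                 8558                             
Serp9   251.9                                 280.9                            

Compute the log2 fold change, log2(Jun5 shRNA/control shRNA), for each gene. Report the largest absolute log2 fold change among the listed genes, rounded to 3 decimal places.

3.041

log2(75.37/52.15) = 0.531  (Irf11)
log2(27585/3783) = 2.866  (Sox8)
log2(62075/23702) = 1.389  (Casp3)
log2(726.5/252.4) = 1.525  (Akt5)
log2(8488/1031) = 3.041  (Hspa11)
log2(8558/49782) = -2.540  (Fos11)
log2(280.9/251.9) = 0.157  (Serp9)
The largest magnitude belongs to Hspa11.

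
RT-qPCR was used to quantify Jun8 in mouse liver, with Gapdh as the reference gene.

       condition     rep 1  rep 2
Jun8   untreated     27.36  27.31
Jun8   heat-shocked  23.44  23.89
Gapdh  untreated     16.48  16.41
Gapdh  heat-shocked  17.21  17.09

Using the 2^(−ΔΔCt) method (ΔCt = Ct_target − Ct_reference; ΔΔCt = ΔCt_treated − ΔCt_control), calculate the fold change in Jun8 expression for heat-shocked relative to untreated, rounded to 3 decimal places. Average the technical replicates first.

Mean Ct: Jun8 untreated 27.335; Jun8 heat-shocked 23.665; Gapdh untreated 16.445; Gapdh heat-shocked 17.150
ΔCt(untreated) = 27.335 − 16.445 = 10.890
ΔCt(heat-shocked) = 23.665 − 17.150 = 6.515
ΔΔCt = 6.515 − 10.890 = -4.375
Fold change = 2^(−(-4.375)) = 2^4.375 = 20.7494

20.749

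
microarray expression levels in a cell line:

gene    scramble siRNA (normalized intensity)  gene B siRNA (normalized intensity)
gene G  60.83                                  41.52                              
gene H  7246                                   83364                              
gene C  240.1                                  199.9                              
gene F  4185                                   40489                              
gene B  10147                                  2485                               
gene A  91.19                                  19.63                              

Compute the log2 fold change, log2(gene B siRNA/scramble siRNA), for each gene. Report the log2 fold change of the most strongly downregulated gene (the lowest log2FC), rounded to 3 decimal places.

log2(41.52/60.83) = -0.551  (gene G)
log2(83364/7246) = 3.524  (gene H)
log2(199.9/240.1) = -0.264  (gene C)
log2(40489/4185) = 3.274  (gene F)
log2(2485/10147) = -2.030  (gene B)
log2(19.63/91.19) = -2.216  (gene A)
gene A is most strongly downregulated.

-2.216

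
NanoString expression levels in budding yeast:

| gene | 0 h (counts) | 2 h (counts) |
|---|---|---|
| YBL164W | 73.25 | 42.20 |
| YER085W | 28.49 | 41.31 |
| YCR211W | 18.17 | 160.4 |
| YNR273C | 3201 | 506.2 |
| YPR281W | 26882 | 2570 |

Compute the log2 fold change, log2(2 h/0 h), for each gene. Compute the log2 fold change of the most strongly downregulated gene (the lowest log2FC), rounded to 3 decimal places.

log2(42.20/73.25) = -0.796  (YBL164W)
log2(41.31/28.49) = 0.536  (YER085W)
log2(160.4/18.17) = 3.142  (YCR211W)
log2(506.2/3201) = -2.661  (YNR273C)
log2(2570/26882) = -3.387  (YPR281W)
YPR281W is most strongly downregulated.

-3.387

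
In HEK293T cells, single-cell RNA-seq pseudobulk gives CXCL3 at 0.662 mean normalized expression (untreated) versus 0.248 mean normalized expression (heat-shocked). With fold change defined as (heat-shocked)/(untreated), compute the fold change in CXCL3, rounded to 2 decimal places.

Fold change = 0.248 / 0.662 = 0.375
CXCL3 is downregulated.

0.37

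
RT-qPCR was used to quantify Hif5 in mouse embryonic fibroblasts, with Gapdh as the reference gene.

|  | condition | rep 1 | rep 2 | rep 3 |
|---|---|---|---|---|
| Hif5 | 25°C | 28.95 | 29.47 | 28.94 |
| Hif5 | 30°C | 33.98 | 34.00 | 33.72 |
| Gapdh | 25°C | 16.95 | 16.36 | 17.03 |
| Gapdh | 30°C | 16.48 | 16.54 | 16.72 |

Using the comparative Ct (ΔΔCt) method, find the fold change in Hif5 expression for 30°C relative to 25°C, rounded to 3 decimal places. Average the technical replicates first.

Mean Ct: Hif5 25°C 29.120; Hif5 30°C 33.900; Gapdh 25°C 16.780; Gapdh 30°C 16.580
ΔCt(25°C) = 29.120 − 16.780 = 12.340
ΔCt(30°C) = 33.900 − 16.580 = 17.320
ΔΔCt = 17.320 − 12.340 = 4.980
Fold change = 2^(−4.980) = 0.0317

0.032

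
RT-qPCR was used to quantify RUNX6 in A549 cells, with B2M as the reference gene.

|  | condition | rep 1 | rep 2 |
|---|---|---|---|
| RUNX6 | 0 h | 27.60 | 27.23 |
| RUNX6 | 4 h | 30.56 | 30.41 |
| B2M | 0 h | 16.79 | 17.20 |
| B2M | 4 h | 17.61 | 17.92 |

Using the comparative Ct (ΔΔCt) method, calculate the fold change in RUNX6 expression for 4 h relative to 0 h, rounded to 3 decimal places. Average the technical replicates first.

0.203

Mean Ct: RUNX6 0 h 27.415; RUNX6 4 h 30.485; B2M 0 h 16.995; B2M 4 h 17.765
ΔCt(0 h) = 27.415 − 16.995 = 10.420
ΔCt(4 h) = 30.485 − 17.765 = 12.720
ΔΔCt = 12.720 − 10.420 = 2.300
Fold change = 2^(−2.300) = 0.2031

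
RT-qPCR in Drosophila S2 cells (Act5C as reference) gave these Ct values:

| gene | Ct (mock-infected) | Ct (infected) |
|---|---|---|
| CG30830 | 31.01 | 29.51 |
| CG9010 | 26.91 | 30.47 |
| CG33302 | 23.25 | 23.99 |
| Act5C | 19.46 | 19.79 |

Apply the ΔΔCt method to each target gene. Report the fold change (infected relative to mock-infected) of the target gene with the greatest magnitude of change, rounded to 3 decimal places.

CG30830: ΔΔCt = (29.51−19.79) − (31.01−19.46) = 9.72 − 11.55 = -1.83; fold change = 2^1.83 = 3.555
CG9010: ΔΔCt = (30.47−19.79) − (26.91−19.46) = 10.68 − 7.45 = 3.23; fold change = 2^-3.23 = 0.107
CG33302: ΔΔCt = (23.99−19.79) − (23.25−19.46) = 4.20 − 3.79 = 0.41; fold change = 2^-0.41 = 0.753
CG9010 has the largest |ΔΔCt| = 3.23.

0.107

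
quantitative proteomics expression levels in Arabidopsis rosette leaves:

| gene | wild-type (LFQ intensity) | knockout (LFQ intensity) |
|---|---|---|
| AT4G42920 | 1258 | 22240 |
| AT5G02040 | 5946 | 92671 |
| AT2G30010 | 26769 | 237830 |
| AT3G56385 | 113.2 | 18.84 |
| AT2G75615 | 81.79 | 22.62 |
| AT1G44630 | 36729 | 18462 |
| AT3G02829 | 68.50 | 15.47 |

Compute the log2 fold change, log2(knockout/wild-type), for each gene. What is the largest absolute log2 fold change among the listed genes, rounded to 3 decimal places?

log2(22240/1258) = 4.144  (AT4G42920)
log2(92671/5946) = 3.962  (AT5G02040)
log2(237830/26769) = 3.151  (AT2G30010)
log2(18.84/113.2) = -2.587  (AT3G56385)
log2(22.62/81.79) = -1.854  (AT2G75615)
log2(18462/36729) = -0.992  (AT1G44630)
log2(15.47/68.50) = -2.147  (AT3G02829)
The largest magnitude belongs to AT4G42920.

4.144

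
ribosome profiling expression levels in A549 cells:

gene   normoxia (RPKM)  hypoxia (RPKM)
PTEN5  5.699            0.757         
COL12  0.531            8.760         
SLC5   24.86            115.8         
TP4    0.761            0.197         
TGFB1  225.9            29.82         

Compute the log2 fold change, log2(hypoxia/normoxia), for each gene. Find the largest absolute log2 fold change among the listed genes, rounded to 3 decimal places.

log2(0.757/5.699) = -2.912  (PTEN5)
log2(8.760/0.531) = 4.044  (COL12)
log2(115.8/24.86) = 2.220  (SLC5)
log2(0.197/0.761) = -1.950  (TP4)
log2(29.82/225.9) = -2.921  (TGFB1)
The largest magnitude belongs to COL12.

4.044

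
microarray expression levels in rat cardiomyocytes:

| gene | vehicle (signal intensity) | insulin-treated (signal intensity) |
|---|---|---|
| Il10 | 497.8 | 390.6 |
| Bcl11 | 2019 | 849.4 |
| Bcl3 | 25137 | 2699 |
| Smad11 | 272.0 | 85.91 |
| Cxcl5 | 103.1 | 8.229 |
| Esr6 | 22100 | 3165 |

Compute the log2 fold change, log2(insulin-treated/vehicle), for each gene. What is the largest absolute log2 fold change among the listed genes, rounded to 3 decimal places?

log2(390.6/497.8) = -0.350  (Il10)
log2(849.4/2019) = -1.249  (Bcl11)
log2(2699/25137) = -3.219  (Bcl3)
log2(85.91/272.0) = -1.663  (Smad11)
log2(8.229/103.1) = -3.647  (Cxcl5)
log2(3165/22100) = -2.804  (Esr6)
The largest magnitude belongs to Cxcl5.

3.647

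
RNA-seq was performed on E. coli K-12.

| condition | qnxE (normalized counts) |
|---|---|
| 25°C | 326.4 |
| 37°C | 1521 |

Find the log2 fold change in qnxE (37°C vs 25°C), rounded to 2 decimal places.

2.22

Fold change = 1521 / 326.4 = 4.6599
log2(4.6599) = 2.220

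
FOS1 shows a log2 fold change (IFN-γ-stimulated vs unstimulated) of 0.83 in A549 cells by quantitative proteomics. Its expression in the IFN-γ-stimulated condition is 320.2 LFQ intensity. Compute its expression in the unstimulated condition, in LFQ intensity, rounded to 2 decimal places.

180.12

Fold change = 2^(0.83) = 1.7777
unstimulated expression = 320.2 / 1.7777 = 180.12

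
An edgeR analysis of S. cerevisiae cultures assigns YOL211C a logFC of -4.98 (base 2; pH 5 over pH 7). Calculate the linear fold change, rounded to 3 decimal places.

Fold change = 2^(-4.98) = 0.0317

0.032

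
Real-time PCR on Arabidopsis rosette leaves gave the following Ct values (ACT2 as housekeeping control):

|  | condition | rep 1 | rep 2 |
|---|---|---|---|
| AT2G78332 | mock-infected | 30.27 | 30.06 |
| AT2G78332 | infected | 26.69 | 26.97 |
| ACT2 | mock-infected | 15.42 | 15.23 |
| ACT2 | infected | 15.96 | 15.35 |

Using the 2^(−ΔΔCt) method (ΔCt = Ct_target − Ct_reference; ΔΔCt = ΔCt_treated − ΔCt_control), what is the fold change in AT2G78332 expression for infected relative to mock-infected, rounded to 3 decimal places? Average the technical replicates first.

Mean Ct: AT2G78332 mock-infected 30.165; AT2G78332 infected 26.830; ACT2 mock-infected 15.325; ACT2 infected 15.655
ΔCt(mock-infected) = 30.165 − 15.325 = 14.840
ΔCt(infected) = 26.830 − 15.655 = 11.175
ΔΔCt = 11.175 − 14.840 = -3.665
Fold change = 2^(−(-3.665)) = 2^3.665 = 12.6845

12.685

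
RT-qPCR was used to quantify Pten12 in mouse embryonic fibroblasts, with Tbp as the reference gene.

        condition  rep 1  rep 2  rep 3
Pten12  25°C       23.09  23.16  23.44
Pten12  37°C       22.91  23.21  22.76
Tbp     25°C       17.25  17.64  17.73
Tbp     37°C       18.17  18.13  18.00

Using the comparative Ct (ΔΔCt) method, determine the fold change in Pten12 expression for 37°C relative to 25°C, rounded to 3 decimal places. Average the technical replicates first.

1.778

Mean Ct: Pten12 25°C 23.230; Pten12 37°C 22.960; Tbp 25°C 17.540; Tbp 37°C 18.100
ΔCt(25°C) = 23.230 − 17.540 = 5.690
ΔCt(37°C) = 22.960 − 18.100 = 4.860
ΔΔCt = 4.860 − 5.690 = -0.830
Fold change = 2^(−(-0.830)) = 2^0.830 = 1.7777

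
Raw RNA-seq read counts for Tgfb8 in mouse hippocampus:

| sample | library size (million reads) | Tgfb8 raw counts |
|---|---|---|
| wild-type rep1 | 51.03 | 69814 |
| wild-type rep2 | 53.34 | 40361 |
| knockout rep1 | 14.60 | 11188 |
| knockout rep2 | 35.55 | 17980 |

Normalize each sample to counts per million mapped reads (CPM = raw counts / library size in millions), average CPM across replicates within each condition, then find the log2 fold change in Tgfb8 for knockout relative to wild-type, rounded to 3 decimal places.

CPM(wild-type rep1) = 69814 / 51.03 = 1368.0972
CPM(wild-type rep2) = 40361 / 53.34 = 756.6742
CPM(knockout rep1) = 11188 / 14.60 = 766.3014
CPM(knockout rep2) = 17980 / 35.55 = 505.7665
mean CPM(wild-type) = 1062.3857; mean CPM(knockout) = 636.0339
Fold change = 636.0339 / 1062.3857 = 0.59868
log2(0.59868) = -0.7401

-0.740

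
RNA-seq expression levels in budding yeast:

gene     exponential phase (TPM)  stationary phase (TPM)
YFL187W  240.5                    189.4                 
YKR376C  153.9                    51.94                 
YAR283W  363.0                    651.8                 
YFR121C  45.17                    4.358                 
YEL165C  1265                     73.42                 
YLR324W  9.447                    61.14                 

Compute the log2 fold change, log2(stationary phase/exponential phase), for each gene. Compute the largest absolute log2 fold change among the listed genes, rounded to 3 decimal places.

log2(189.4/240.5) = -0.345  (YFL187W)
log2(51.94/153.9) = -1.567  (YKR376C)
log2(651.8/363.0) = 0.844  (YAR283W)
log2(4.358/45.17) = -3.374  (YFR121C)
log2(73.42/1265) = -4.107  (YEL165C)
log2(61.14/9.447) = 2.694  (YLR324W)
The largest magnitude belongs to YEL165C.

4.107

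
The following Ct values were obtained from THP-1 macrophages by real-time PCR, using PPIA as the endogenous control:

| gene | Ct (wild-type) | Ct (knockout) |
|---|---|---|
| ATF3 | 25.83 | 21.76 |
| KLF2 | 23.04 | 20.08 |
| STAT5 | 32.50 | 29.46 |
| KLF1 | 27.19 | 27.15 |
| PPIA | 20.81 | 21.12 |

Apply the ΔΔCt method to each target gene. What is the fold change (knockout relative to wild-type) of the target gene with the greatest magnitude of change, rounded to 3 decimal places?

ATF3: ΔΔCt = (21.76−21.12) − (25.83−20.81) = 0.64 − 5.02 = -4.38; fold change = 2^4.38 = 20.821
KLF2: ΔΔCt = (20.08−21.12) − (23.04−20.81) = -1.04 − 2.23 = -3.27; fold change = 2^3.27 = 9.646
STAT5: ΔΔCt = (29.46−21.12) − (32.50−20.81) = 8.34 − 11.69 = -3.35; fold change = 2^3.35 = 10.196
KLF1: ΔΔCt = (27.15−21.12) − (27.19−20.81) = 6.03 − 6.38 = -0.35; fold change = 2^0.35 = 1.275
ATF3 has the largest |ΔΔCt| = 4.38.

20.821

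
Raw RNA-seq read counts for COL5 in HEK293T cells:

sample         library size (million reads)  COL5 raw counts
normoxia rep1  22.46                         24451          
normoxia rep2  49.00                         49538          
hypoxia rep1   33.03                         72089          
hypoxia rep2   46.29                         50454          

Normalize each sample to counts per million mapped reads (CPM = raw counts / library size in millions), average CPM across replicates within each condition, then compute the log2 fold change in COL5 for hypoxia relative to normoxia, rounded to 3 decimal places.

0.640

CPM(normoxia rep1) = 24451 / 22.46 = 1088.6465
CPM(normoxia rep2) = 49538 / 49.00 = 1010.9796
CPM(hypoxia rep1) = 72089 / 33.03 = 2182.5310
CPM(hypoxia rep2) = 50454 / 46.29 = 1089.9546
mean CPM(normoxia) = 1049.8130; mean CPM(hypoxia) = 1636.2428
Fold change = 1636.2428 / 1049.8130 = 1.55860
log2(1.55860) = 0.6403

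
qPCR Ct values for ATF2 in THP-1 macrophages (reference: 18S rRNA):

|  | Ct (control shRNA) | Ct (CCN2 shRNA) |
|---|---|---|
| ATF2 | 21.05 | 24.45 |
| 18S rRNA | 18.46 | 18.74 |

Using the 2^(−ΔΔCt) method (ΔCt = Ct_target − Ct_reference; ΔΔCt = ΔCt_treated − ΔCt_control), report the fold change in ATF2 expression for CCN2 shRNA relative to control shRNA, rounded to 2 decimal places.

0.12

ΔCt(control shRNA) = 21.050 − 18.460 = 2.590
ΔCt(CCN2 shRNA) = 24.450 − 18.740 = 5.710
ΔΔCt = 5.710 − 2.590 = 3.120
Fold change = 2^(−3.120) = 0.115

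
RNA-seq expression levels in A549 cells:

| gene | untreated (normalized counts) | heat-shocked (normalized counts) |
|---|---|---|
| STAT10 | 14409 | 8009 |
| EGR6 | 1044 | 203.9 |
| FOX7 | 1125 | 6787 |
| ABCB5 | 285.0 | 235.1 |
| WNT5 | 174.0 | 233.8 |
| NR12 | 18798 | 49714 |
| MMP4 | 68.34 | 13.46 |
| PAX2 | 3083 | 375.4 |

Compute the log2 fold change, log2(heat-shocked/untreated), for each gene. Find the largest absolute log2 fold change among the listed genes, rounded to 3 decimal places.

3.038

log2(8009/14409) = -0.847  (STAT10)
log2(203.9/1044) = -2.356  (EGR6)
log2(6787/1125) = 2.593  (FOX7)
log2(235.1/285.0) = -0.278  (ABCB5)
log2(233.8/174.0) = 0.426  (WNT5)
log2(49714/18798) = 1.403  (NR12)
log2(13.46/68.34) = -2.344  (MMP4)
log2(375.4/3083) = -3.038  (PAX2)
The largest magnitude belongs to PAX2.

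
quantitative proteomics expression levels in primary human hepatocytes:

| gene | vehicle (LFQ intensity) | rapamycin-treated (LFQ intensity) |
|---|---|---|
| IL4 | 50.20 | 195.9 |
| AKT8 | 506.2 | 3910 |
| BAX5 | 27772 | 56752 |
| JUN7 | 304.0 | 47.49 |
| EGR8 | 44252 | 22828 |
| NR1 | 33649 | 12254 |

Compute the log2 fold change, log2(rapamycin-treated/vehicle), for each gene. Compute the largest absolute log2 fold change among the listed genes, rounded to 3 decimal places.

2.949

log2(195.9/50.20) = 1.964  (IL4)
log2(3910/506.2) = 2.949  (AKT8)
log2(56752/27772) = 1.031  (BAX5)
log2(47.49/304.0) = -2.678  (JUN7)
log2(22828/44252) = -0.955  (EGR8)
log2(12254/33649) = -1.457  (NR1)
The largest magnitude belongs to AKT8.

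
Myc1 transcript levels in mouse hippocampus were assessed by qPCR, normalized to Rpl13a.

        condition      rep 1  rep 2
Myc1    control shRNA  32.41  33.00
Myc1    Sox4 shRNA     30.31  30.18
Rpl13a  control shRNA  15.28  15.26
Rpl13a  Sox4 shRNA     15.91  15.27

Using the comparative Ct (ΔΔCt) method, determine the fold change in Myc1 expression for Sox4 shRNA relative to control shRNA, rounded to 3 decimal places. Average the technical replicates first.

Mean Ct: Myc1 control shRNA 32.705; Myc1 Sox4 shRNA 30.245; Rpl13a control shRNA 15.270; Rpl13a Sox4 shRNA 15.590
ΔCt(control shRNA) = 32.705 − 15.270 = 17.435
ΔCt(Sox4 shRNA) = 30.245 − 15.590 = 14.655
ΔΔCt = 14.655 − 17.435 = -2.780
Fold change = 2^(−(-2.780)) = 2^2.780 = 6.8685

6.869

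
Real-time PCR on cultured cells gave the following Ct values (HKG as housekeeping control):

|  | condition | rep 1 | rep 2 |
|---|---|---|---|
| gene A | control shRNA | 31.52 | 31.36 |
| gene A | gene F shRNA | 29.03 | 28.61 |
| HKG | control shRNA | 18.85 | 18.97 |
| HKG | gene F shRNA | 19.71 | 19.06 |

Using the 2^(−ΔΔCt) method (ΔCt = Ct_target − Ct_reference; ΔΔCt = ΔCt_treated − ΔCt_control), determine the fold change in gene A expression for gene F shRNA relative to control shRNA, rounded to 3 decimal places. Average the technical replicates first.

8.545

Mean Ct: gene A control shRNA 31.440; gene A gene F shRNA 28.820; HKG control shRNA 18.910; HKG gene F shRNA 19.385
ΔCt(control shRNA) = 31.440 − 18.910 = 12.530
ΔCt(gene F shRNA) = 28.820 − 19.385 = 9.435
ΔΔCt = 9.435 − 12.530 = -3.095
Fold change = 2^(−(-3.095)) = 2^3.095 = 8.5445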